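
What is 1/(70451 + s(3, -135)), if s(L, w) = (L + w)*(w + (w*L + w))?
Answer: 1/159551 ≈ 6.2676e-6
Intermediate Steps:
s(L, w) = (L + w)*(2*w + L*w) (s(L, w) = (L + w)*(w + (L*w + w)) = (L + w)*(w + (w + L*w)) = (L + w)*(2*w + L*w))
1/(70451 + s(3, -135)) = 1/(70451 - 135*(3**2 + 2*3 + 2*(-135) + 3*(-135))) = 1/(70451 - 135*(9 + 6 - 270 - 405)) = 1/(70451 - 135*(-660)) = 1/(70451 + 89100) = 1/159551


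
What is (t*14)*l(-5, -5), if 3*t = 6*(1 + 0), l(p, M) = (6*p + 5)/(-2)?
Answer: 350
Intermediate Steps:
l(p, M) = -5/2 - 3*p (l(p, M) = (5 + 6*p)*(-½) = -5/2 - 3*p)
t = 2 (t = (6*(1 + 0))/3 = (6*1)/3 = (⅓)*6 = 2)
(t*14)*l(-5, -5) = (2*14)*(-5/2 - 3*(-5)) = 28*(-5/2 + 15) = 28*(25/2) = 350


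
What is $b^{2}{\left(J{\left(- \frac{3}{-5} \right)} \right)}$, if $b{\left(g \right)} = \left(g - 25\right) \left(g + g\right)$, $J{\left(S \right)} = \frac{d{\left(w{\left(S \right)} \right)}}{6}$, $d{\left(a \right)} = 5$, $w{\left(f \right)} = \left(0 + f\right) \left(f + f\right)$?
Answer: $\frac{525625}{324} \approx 1622.3$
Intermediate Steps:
$w{\left(f \right)} = 2 f^{2}$ ($w{\left(f \right)} = f 2 f = 2 f^{2}$)
$J{\left(S \right)} = \frac{5}{6}$
$b{\left(g \right)} = 2 g \left(-25 + g\right)$ ($b{\left(g \right)} = \left(-25 + g\right) 2 g = 2 g \left(-25 + g\right)$)
$b^{2}{\left(J{\left(- \frac{3}{-5} \right)} \right)} = \left(2 \cdot \frac{5}{6} \left(-25 + \frac{5}{6}\right)\right)^{2} = \left(2 \cdot \frac{5}{6} \left(- \frac{145}{6}\right)\right)^{2} = \left(- \frac{725}{18}\right)^{2} = \frac{525625}{324}$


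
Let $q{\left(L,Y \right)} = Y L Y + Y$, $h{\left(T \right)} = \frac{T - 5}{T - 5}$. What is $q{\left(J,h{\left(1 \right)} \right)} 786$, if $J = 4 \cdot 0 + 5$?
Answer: $4716$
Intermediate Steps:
$h{\left(T \right)} = 1$ ($h{\left(T \right)} = \frac{-5 + T}{-5 + T} = 1$)
$J = 5$ ($J = 0 + 5 = 5$)
$q{\left(L,Y \right)} = Y + L Y^{2}$ ($q{\left(L,Y \right)} = L Y Y + Y = L Y^{2} + Y = Y + L Y^{2}$)
$q{\left(J,h{\left(1 \right)} \right)} 786 = 1 \left(1 + 5 \cdot 1\right) 786 = 1 \left(1 + 5\right) 786 = 1 \cdot 6 \cdot 786 = 6 \cdot 786 = 4716$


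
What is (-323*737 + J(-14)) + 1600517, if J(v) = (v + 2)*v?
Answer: 1362634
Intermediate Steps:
J(v) = v*(2 + v) (J(v) = (2 + v)*v = v*(2 + v))
(-323*737 + J(-14)) + 1600517 = (-323*737 - 14*(2 - 14)) + 1600517 = (-238051 - 14*(-12)) + 1600517 = (-238051 + 168) + 1600517 = -237883 + 1600517 = 1362634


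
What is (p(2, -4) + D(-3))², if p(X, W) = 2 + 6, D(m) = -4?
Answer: 16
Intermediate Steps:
p(X, W) = 8
(p(2, -4) + D(-3))² = (8 - 4)² = 4² = 16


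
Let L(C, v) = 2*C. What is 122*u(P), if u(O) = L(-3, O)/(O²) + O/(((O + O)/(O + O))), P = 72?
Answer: 3794627/432 ≈ 8783.9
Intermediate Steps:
u(O) = O - 6/O² (u(O) = (2*(-3))/(O²) + O/(((O + O)/(O + O))) = -6/O² + O/(((2*O)/((2*O)))) = -6/O² + O/(((2*O)*(1/(2*O)))) = -6/O² + O/1 = -6/O² + O*1 = -6/O² + O = O - 6/O²)
122*u(P) = 122*(72 - 6/72²) = 122*(72 - 6*1/5184) = 122*(72 - 1/864) = 122*(62207/864) = 3794627/432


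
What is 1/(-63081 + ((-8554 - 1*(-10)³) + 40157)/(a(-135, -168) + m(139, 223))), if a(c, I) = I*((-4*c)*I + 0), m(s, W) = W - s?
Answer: -15241044/961420263961 ≈ -1.5853e-5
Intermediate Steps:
a(c, I) = -4*c*I² (a(c, I) = I*(-4*I*c + 0) = I*(-4*I*c) = -4*c*I²)
1/(-63081 + ((-8554 - 1*(-10)³) + 40157)/(a(-135, -168) + m(139, 223))) = 1/(-63081 + ((-8554 - 1*(-10)³) + 40157)/(-4*(-135)*(-168)² + (223 - 1*139))) = 1/(-63081 + ((-8554 - 1*(-1000)) + 40157)/(-4*(-135)*28224 + (223 - 139))) = 1/(-63081 + ((-8554 + 1000) + 40157)/(15240960 + 84)) = 1/(-63081 + (-7554 + 40157)/15241044) = 1/(-63081 + 32603*(1/15241044)) = 1/(-63081 + 32603/15241044) = 1/(-961420263961/15241044) = -15241044/961420263961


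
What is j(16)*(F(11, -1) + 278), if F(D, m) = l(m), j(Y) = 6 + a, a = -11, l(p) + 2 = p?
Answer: -1375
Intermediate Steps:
l(p) = -2 + p
j(Y) = -5 (j(Y) = 6 - 11 = -5)
F(D, m) = -2 + m
j(16)*(F(11, -1) + 278) = -5*((-2 - 1) + 278) = -5*(-3 + 278) = -5*275 = -1375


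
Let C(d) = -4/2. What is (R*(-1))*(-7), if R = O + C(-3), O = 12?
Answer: 70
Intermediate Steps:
C(d) = -2 (C(d) = -4*½ = -2)
R = 10 (R = 12 - 2 = 10)
(R*(-1))*(-7) = (10*(-1))*(-7) = -10*(-7) = 70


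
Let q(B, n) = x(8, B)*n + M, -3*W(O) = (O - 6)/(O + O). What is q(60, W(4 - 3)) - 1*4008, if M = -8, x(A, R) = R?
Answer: -3966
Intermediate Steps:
W(O) = -(-6 + O)/(6*O) (W(O) = -(O - 6)/(3*(O + O)) = -(-6 + O)/(3*(2*O)) = -(-6 + O)*1/(2*O)/3 = -(-6 + O)/(6*O))
q(B, n) = -8 + B*n (q(B, n) = B*n - 8 = -8 + B*n)
q(60, W(4 - 3)) - 1*4008 = (-8 + 60*((6 - (4 - 3))/(6*(4 - 3)))) - 1*4008 = (-8 + 60*((⅙)*(6 - 1*1)/1)) - 4008 = (-8 + 60*((⅙)*1*(6 - 1))) - 4008 = (-8 + 60*((⅙)*1*5)) - 4008 = (-8 + 60*(⅚)) - 4008 = (-8 + 50) - 4008 = 42 - 4008 = -3966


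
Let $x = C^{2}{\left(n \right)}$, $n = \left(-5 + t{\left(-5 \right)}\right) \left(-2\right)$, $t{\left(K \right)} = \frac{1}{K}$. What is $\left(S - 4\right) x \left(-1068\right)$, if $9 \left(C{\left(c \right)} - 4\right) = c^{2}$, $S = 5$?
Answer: $- \frac{4624018496}{16875} \approx -2.7402 \cdot 10^{5}$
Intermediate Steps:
$n = \frac{52}{5}$ ($n = \left(-5 + \frac{1}{-5}\right) \left(-2\right) = \left(-5 - \frac{1}{5}\right) \left(-2\right) = \left(- \frac{26}{5}\right) \left(-2\right) = \frac{52}{5} \approx 10.4$)
$C{\left(c \right)} = 4 + \frac{c^{2}}{9}$
$x = \frac{12988816}{50625}$ ($x = \left(4 + \frac{\left(\frac{52}{5}\right)^{2}}{9}\right)^{2} = \left(4 + \frac{1}{9} \cdot \frac{2704}{25}\right)^{2} = \left(4 + \frac{2704}{225}\right)^{2} = \left(\frac{3604}{225}\right)^{2} = \frac{12988816}{50625} \approx 256.57$)
$\left(S - 4\right) x \left(-1068\right) = \left(5 - 4\right) \frac{12988816}{50625} \left(-1068\right) = 1 \cdot \frac{12988816}{50625} \left(-1068\right) = \frac{12988816}{50625} \left(-1068\right) = - \frac{4624018496}{16875}$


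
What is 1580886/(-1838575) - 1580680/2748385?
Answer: -1450216420022/1010622390275 ≈ -1.4350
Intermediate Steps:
1580886/(-1838575) - 1580680/2748385 = 1580886*(-1/1838575) - 1580680*1/2748385 = -1580886/1838575 - 316136/549677 = -1450216420022/1010622390275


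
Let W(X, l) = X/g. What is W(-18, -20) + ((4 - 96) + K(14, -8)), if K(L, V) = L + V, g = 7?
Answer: -620/7 ≈ -88.571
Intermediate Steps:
W(X, l) = X/7
W(-18, -20) + ((4 - 96) + K(14, -8)) = (1/7)*(-18) + ((4 - 96) + (14 - 8)) = -18/7 + (-92 + 6) = -18/7 - 86 = -620/7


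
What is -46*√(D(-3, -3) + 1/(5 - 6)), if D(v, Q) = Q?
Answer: -92*I ≈ -92.0*I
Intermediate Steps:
-46*√(D(-3, -3) + 1/(5 - 6)) = -46*√(-3 + 1/(5 - 6)) = -46*√(-3 + 1/(-1)) = -46*√(-3 - 1) = -92*I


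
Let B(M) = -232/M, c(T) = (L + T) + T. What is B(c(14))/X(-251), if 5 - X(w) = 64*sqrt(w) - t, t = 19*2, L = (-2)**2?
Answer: -1247/4119780 - 464*I*sqrt(251)/1029945 ≈ -0.00030269 - 0.0071374*I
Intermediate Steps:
L = 4
c(T) = 4 + 2*T (c(T) = (4 + T) + T = 4 + 2*T)
t = 38
X(w) = 43 - 64*sqrt(w) (X(w) = 5 - (64*sqrt(w) - 1*38) = 5 - (64*sqrt(w) - 38) = 5 - (-38 + 64*sqrt(w)) = 5 + (38 - 64*sqrt(w)) = 43 - 64*sqrt(w))
B(c(14))/X(-251) = (-232/(4 + 2*14))/(43 - 64*I*sqrt(251)) = (-232/(4 + 28))/(43 - 64*I*sqrt(251)) = (-232/32)/(43 - 64*I*sqrt(251)) = (-232*1/32)/(43 - 64*I*sqrt(251)) = -29/(4*(43 - 64*I*sqrt(251)))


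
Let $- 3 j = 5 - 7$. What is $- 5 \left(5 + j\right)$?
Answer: $- \frac{85}{3} \approx -28.333$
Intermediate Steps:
$j = \frac{2}{3}$ ($j = - \frac{5 - 7}{3} = \left(- \frac{1}{3}\right) \left(-2\right) = \frac{2}{3} \approx 0.66667$)
$- 5 \left(5 + j\right) = - 5 \left(5 + \frac{2}{3}\right) = \left(-5\right) \frac{17}{3} = - \frac{85}{3}$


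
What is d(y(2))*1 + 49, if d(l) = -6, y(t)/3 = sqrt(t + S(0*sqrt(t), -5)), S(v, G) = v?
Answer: 43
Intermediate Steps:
y(t) = 3*sqrt(t) (y(t) = 3*sqrt(t + 0*sqrt(t)) = 3*sqrt(t + 0) = 3*sqrt(t))
d(y(2))*1 + 49 = -6*1 + 49 = -6 + 49 = 43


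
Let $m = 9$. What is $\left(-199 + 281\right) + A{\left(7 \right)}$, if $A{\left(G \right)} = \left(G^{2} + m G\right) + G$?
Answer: $201$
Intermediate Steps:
$A{\left(G \right)} = G^{2} + 10 G$ ($A{\left(G \right)} = \left(G^{2} + 9 G\right) + G = G^{2} + 10 G$)
$\left(-199 + 281\right) + A{\left(7 \right)} = \left(-199 + 281\right) + 7 \left(10 + 7\right) = 82 + 7 \cdot 17 = 82 + 119 = 201$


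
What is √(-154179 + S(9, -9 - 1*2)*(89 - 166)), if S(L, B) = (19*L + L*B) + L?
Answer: 12*I*√1114 ≈ 400.52*I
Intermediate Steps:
S(L, B) = 20*L + B*L (S(L, B) = (19*L + B*L) + L = 20*L + B*L)
√(-154179 + S(9, -9 - 1*2)*(89 - 166)) = √(-154179 + (9*(20 + (-9 - 1*2)))*(89 - 166)) = √(-154179 + (9*(20 + (-9 - 2)))*(-77)) = √(-154179 + (9*(20 - 11))*(-77)) = √(-154179 + (9*9)*(-77)) = √(-154179 + 81*(-77)) = √(-154179 - 6237) = √(-160416) = 12*I*√1114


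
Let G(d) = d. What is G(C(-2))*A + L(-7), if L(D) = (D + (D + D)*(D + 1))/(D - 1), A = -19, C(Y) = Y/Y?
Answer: -229/8 ≈ -28.625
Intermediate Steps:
C(Y) = 1
L(D) = (D + 2*D*(1 + D))/(-1 + D) (L(D) = (D + (2*D)*(1 + D))/(-1 + D) = (D + 2*D*(1 + D))/(-1 + D))
G(C(-2))*A + L(-7) = 1*(-19) - 7*(3 + 2*(-7))/(-1 - 7) = -19 - 7*(3 - 14)/(-8) = -19 - 7*(-1/8)*(-11) = -19 - 77/8 = -229/8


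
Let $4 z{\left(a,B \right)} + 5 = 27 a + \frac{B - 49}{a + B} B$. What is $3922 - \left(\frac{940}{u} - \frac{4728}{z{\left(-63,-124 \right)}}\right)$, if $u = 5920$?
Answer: $\frac{5326993689}{1361896} \approx 3911.5$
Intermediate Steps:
$z{\left(a,B \right)} = - \frac{5}{4} + \frac{27 a}{4} + \frac{B \left(-49 + B\right)}{4 \left(B + a\right)}$ ($z{\left(a,B \right)} = - \frac{5}{4} + \frac{27 a + \frac{B - 49}{a + B} B}{4} = - \frac{5}{4} + \frac{27 a + \frac{-49 + B}{B + a} B}{4} = - \frac{5}{4} + \frac{27 a + \frac{B \left(-49 + B\right)}{B + a}}{4} = - \frac{5}{4} + \left(\frac{27 a}{4} + \frac{B \left(-49 + B\right)}{4 \left(B + a\right)}\right) = - \frac{5}{4} + \frac{27 a}{4} + \frac{B \left(-49 + B\right)}{4 \left(B + a\right)}$)
$3922 - \left(\frac{940}{u} - \frac{4728}{z{\left(-63,-124 \right)}}\right) = 3922 - \left(\frac{940}{5920} - \frac{4728}{\frac{1}{4} \frac{1}{-124 - 63} \left(\left(-124\right)^{2} - -6696 - -315 + 27 \left(-63\right)^{2} + 27 \left(-124\right) \left(-63\right)\right)}\right) = 3922 - \left(940 \cdot \frac{1}{5920} - \frac{4728}{\frac{1}{4} \frac{1}{-187} \left(15376 + 6696 + 315 + 27 \cdot 3969 + 210924\right)}\right) = 3922 - \left(\frac{47}{296} - \frac{4728}{\frac{1}{4} \left(- \frac{1}{187}\right) \left(15376 + 6696 + 315 + 107163 + 210924\right)}\right) = 3922 - \left(\frac{47}{296} - \frac{4728}{\frac{1}{4} \left(- \frac{1}{187}\right) 340474}\right) = 3922 - \left(\frac{47}{296} - \frac{4728}{- \frac{170237}{374}}\right) = 3922 - \left(\frac{47}{296} - - \frac{1768272}{170237}\right) = 3922 - \left(\frac{47}{296} + \frac{1768272}{170237}\right) = 3922 - \frac{14362423}{1361896} = \frac{5326993689}{1361896}$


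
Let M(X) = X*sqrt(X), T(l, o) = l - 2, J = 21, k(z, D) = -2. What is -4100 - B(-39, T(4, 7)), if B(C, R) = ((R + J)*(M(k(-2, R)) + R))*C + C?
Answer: -2267 - 1794*I*sqrt(2) ≈ -2267.0 - 2537.1*I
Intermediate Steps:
T(l, o) = -2 + l
M(X) = X**(3/2)
B(C, R) = C + C*(21 + R)*(R - 2*I*sqrt(2)) (B(C, R) = ((R + 21)*((-2)**(3/2) + R))*C + C = ((21 + R)*(-2*I*sqrt(2) + R))*C + C = ((21 + R)*(R - 2*I*sqrt(2)))*C + C = C*(21 + R)*(R - 2*I*sqrt(2)) + C = C + C*(21 + R)*(R - 2*I*sqrt(2)))
-4100 - B(-39, T(4, 7)) = -4100 - (-39)*(1 + (-2 + 4)**2 + 21*(-2 + 4) - 42*I*sqrt(2) - 2*I*(-2 + 4)*sqrt(2)) = -4100 - (-39)*(1 + 2**2 + 21*2 - 42*I*sqrt(2) - 2*I*2*sqrt(2)) = -4100 - (-39)*(1 + 4 + 42 - 42*I*sqrt(2) - 4*I*sqrt(2)) = -4100 - (-39)*(47 - 46*I*sqrt(2)) = -4100 - (-1833 + 1794*I*sqrt(2)) = -4100 + (1833 - 1794*I*sqrt(2)) = -2267 - 1794*I*sqrt(2)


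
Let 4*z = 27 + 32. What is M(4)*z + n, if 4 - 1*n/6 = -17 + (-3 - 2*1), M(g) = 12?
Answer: 333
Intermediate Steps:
n = 156 (n = 24 - 6*(-17 + (-3 - 2*1)) = 24 - 6*(-17 + (-3 - 2)) = 24 - 6*(-17 - 5) = 24 - 6*(-22) = 24 + 132 = 156)
z = 59/4 (z = (27 + 32)/4 = (1/4)*59 = 59/4 ≈ 14.750)
M(4)*z + n = 12*(59/4) + 156 = 177 + 156 = 333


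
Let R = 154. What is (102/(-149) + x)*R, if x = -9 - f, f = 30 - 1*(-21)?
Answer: -1392468/149 ≈ -9345.4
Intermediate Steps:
f = 51 (f = 30 + 21 = 51)
x = -60 (x = -9 - 1*51 = -9 - 51 = -60)
(102/(-149) + x)*R = (102/(-149) - 60)*154 = (102*(-1/149) - 60)*154 = (-102/149 - 60)*154 = -9042/149*154 = -1392468/149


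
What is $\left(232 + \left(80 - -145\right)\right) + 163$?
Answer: $620$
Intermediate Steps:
$\left(232 + \left(80 - -145\right)\right) + 163 = \left(232 + \left(80 + 145\right)\right) + 163 = \left(232 + 225\right) + 163 = 457 + 163 = 620$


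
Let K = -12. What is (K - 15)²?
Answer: 729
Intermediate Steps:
(K - 15)² = (-12 - 15)² = (-27)² = 729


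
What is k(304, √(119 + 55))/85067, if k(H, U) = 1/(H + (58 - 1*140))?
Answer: 1/18884874 ≈ 5.2952e-8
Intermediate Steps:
k(H, U) = 1/(-82 + H) (k(H, U) = 1/(H + (58 - 140)) = 1/(H - 82) = 1/(-82 + H))
k(304, √(119 + 55))/85067 = 1/((-82 + 304)*85067) = (1/85067)/222 = (1/222)*(1/85067) = 1/18884874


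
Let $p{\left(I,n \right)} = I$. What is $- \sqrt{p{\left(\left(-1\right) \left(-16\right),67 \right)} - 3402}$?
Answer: $- i \sqrt{3386} \approx - 58.189 i$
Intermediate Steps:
$- \sqrt{p{\left(\left(-1\right) \left(-16\right),67 \right)} - 3402} = - \sqrt{\left(-1\right) \left(-16\right) - 3402} = - \sqrt{16 - 3402} = - \sqrt{-3386} = - i \sqrt{3386}$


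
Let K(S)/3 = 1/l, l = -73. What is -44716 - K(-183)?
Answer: -3264265/73 ≈ -44716.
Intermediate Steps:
K(S) = -3/73 (K(S) = 3/(-73) = 3*(-1/73) = -3/73)
-44716 - K(-183) = -44716 - 1*(-3/73) = -44716 + 3/73 = -3264265/73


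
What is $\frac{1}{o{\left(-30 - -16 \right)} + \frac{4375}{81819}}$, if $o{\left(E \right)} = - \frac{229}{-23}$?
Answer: $\frac{1881837}{18837176} \approx 0.0999$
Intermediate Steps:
$o{\left(E \right)} = \frac{229}{23}$ ($o{\left(E \right)} = \left(-229\right) \left(- \frac{1}{23}\right) = \frac{229}{23}$)
$\frac{1}{o{\left(-30 - -16 \right)} + \frac{4375}{81819}} = \frac{1}{\frac{229}{23} + \frac{4375}{81819}} = \frac{1}{\frac{18837176}{1881837}} = \frac{1881837}{18837176}$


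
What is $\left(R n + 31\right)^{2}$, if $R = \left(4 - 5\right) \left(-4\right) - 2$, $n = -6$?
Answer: $361$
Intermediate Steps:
$R = 2$ ($R = \left(-1\right) \left(-4\right) - 2 = 4 - 2 = 2$)
$\left(R n + 31\right)^{2} = \left(2 \left(-6\right) + 31\right)^{2} = \left(-12 + 31\right)^{2} = 19^{2} = 361$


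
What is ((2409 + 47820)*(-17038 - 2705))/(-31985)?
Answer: 991671147/31985 ≈ 31004.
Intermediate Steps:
((2409 + 47820)*(-17038 - 2705))/(-31985) = (50229*(-19743))*(-1/31985) = -991671147*(-1/31985) = 991671147/31985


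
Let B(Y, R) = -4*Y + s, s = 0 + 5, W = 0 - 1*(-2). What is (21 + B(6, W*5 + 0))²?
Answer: 4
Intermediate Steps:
W = 2 (W = 0 + 2 = 2)
s = 5
B(Y, R) = 5 - 4*Y (B(Y, R) = -4*Y + 5 = 5 - 4*Y)
(21 + B(6, W*5 + 0))² = (21 + (5 - 4*6))² = (21 + (5 - 24))² = (21 - 19)² = 2² = 4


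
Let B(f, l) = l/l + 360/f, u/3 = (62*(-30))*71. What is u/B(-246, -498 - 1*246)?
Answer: 16243380/19 ≈ 8.5492e+5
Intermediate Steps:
u = -396180 (u = 3*((62*(-30))*71) = 3*(-1860*71) = 3*(-132060) = -396180)
B(f, l) = 1 + 360/f
u/B(-246, -498 - 1*246) = -396180*(-246/(360 - 246)) = -396180/((-1/246*114)) = -396180/(-19/41) = -396180*(-41/19) = 16243380/19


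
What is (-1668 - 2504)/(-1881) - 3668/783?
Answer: -403648/163647 ≈ -2.4666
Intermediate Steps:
(-1668 - 2504)/(-1881) - 3668/783 = -4172*(-1/1881) - 3668*1/783 = 4172/1881 - 3668/783 = -403648/163647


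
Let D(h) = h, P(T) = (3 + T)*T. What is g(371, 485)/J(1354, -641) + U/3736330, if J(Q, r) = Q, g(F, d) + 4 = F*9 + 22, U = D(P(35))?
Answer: 1254466063/505899082 ≈ 2.4797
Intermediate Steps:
P(T) = T*(3 + T)
U = 1330 (U = 35*(3 + 35) = 35*38 = 1330)
g(F, d) = 18 + 9*F (g(F, d) = -4 + (F*9 + 22) = -4 + (9*F + 22) = -4 + (22 + 9*F) = 18 + 9*F)
g(371, 485)/J(1354, -641) + U/3736330 = (18 + 9*371)/1354 + 1330/3736330 = (18 + 3339)*(1/1354) + 1330*(1/3736330) = 3357*(1/1354) + 133/373633 = 3357/1354 + 133/373633 = 1254466063/505899082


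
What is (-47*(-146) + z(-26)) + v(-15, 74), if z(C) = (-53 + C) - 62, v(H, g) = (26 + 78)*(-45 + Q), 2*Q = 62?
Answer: 5265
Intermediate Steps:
Q = 31 (Q = (1/2)*62 = 31)
v(H, g) = -1456 (v(H, g) = (26 + 78)*(-45 + 31) = 104*(-14) = -1456)
z(C) = -115 + C
(-47*(-146) + z(-26)) + v(-15, 74) = (-47*(-146) + (-115 - 26)) - 1456 = (6862 - 141) - 1456 = 6721 - 1456 = 5265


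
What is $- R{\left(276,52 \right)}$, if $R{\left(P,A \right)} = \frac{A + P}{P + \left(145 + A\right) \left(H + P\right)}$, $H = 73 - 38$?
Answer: $- \frac{328}{61543} \approx -0.0053296$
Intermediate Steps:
$H = 35$
$R{\left(P,A \right)} = \frac{A + P}{P + \left(35 + P\right) \left(145 + A\right)}$ ($R{\left(P,A \right)} = \frac{A + P}{P + \left(145 + A\right) \left(35 + P\right)} = \frac{A + P}{P + \left(35 + P\right) \left(145 + A\right)}$)
$- R{\left(276,52 \right)} = - \frac{52 + 276}{5075 + 35 \cdot 52 + 146 \cdot 276 + 52 \cdot 276} = - \frac{328}{5075 + 1820 + 40296 + 14352} = - \frac{328}{61543}$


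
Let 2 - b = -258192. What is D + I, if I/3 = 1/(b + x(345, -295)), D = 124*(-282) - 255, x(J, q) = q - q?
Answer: -9094367259/258194 ≈ -35223.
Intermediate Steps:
b = 258194 (b = 2 - 1*(-258192) = 2 + 258192 = 258194)
x(J, q) = 0
D = -35223 (D = -34968 - 255 = -35223)
I = 3/258194 (I = 3/(258194 + 0) = 3/258194 ≈ 1.1619e-5)
D + I = -35223 + 3/258194 = -9094367259/258194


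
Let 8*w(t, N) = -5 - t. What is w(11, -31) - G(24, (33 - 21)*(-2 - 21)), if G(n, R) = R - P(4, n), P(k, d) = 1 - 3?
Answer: 272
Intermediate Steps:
P(k, d) = -2
w(t, N) = -5/8 - t/8 (w(t, N) = (-5 - t)/8 = -5/8 - t/8)
G(n, R) = 2 + R (G(n, R) = R - 1*(-2) = R + 2 = 2 + R)
w(11, -31) - G(24, (33 - 21)*(-2 - 21)) = (-5/8 - ⅛*11) - (2 + (33 - 21)*(-2 - 21)) = (-5/8 - 11/8) - (2 + 12*(-23)) = -2 - (2 - 276) = -2 - 1*(-274) = -2 + 274 = 272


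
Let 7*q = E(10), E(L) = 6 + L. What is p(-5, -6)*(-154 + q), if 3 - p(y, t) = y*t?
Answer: 28674/7 ≈ 4096.3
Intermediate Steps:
q = 16/7 (q = (6 + 10)/7 = (⅐)*16 = 16/7 ≈ 2.2857)
p(y, t) = 3 - t*y (p(y, t) = 3 - y*t = 3 - t*y)
p(-5, -6)*(-154 + q) = (3 - 1*(-6)*(-5))*(-154 + 16/7) = (3 - 30)*(-1062/7) = -27*(-1062/7) = 28674/7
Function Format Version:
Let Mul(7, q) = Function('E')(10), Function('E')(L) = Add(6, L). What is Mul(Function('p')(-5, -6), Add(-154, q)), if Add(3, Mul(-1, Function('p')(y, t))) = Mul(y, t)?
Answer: Rational(28674, 7) ≈ 4096.3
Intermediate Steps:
q = Rational(16, 7) (q = Mul(Rational(1, 7), Add(6, 10)) = Mul(Rational(1, 7), 16) = Rational(16, 7) ≈ 2.2857)
Function('p')(y, t) = Add(3, Mul(-1, t, y)) (Function('p')(y, t) = Add(3, Mul(-1, Mul(y, t))) = Add(3, Mul(-1, Mul(t, y))) = Add(3, Mul(-1, t, y)))
Mul(Function('p')(-5, -6), Add(-154, q)) = Mul(Add(3, Mul(-1, -6, -5)), Add(-154, Rational(16, 7))) = Mul(Add(3, -30), Rational(-1062, 7)) = Mul(-27, Rational(-1062, 7)) = Rational(28674, 7)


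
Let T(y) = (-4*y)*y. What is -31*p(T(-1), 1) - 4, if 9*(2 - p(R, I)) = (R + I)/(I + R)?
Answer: -563/9 ≈ -62.556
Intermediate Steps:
T(y) = -4*y**2
p(R, I) = 17/9 (p(R, I) = 2 - (R + I)/(9*(I + R)) = 2 - (I + R)/(9*(I + R)) = 2 - 1/9*1 = 2 - 1/9 = 17/9)
-31*p(T(-1), 1) - 4 = -31*17/9 - 4 = -527/9 - 4 = -563/9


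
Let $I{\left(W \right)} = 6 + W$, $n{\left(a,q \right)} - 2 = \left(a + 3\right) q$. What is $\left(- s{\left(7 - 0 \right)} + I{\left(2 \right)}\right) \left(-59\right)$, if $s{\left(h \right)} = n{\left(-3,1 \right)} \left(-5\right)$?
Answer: $-1062$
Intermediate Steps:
$n{\left(a,q \right)} = 2 + q \left(3 + a\right)$ ($n{\left(a,q \right)} = 2 + \left(a + 3\right) q = 2 + \left(3 + a\right) q = 2 + q \left(3 + a\right)$)
$s{\left(h \right)} = -10$ ($s{\left(h \right)} = \left(2 + 3 \cdot 1 - 3\right) \left(-5\right) = \left(2 + 3 - 3\right) \left(-5\right) = 2 \left(-5\right) = -10$)
$\left(- s{\left(7 - 0 \right)} + I{\left(2 \right)}\right) \left(-59\right) = \left(\left(-1\right) \left(-10\right) + \left(6 + 2\right)\right) \left(-59\right) = \left(10 + 8\right) \left(-59\right) = 18 \left(-59\right) = -1062$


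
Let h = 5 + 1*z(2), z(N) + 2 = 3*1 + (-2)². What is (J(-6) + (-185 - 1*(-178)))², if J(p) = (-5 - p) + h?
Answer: 16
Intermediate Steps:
z(N) = 5 (z(N) = -2 + (3*1 + (-2)²) = -2 + (3 + 4) = -2 + 7 = 5)
h = 10 (h = 5 + 1*5 = 5 + 5 = 10)
J(p) = 5 - p (J(p) = (-5 - p) + 10 = 5 - p)
(J(-6) + (-185 - 1*(-178)))² = ((5 - 1*(-6)) + (-185 - 1*(-178)))² = ((5 + 6) + (-185 + 178))² = (11 - 7)² = 4² = 16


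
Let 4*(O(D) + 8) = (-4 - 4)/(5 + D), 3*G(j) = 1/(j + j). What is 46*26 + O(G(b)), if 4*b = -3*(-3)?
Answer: 162702/137 ≈ 1187.6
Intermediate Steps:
b = 9/4 (b = (-3*(-3))/4 = (¼)*9 = 9/4 ≈ 2.2500)
G(j) = 1/(6*j) (G(j) = 1/(3*(j + j)) = 1/(3*((2*j))) = (1/(2*j))/3 = 1/(6*j))
O(D) = -8 - 2/(5 + D) (O(D) = -8 + ((-4 - 4)/(5 + D))/4 = -8 + (-8/(5 + D))/4 = -8 - 2/(5 + D))
46*26 + O(G(b)) = 46*26 + 2*(-21 - 2/(3*9/4))/(5 + 1/(6*(9/4))) = 1196 + 2*(-21 - 2*4/(3*9))/(5 + (⅙)*(4/9)) = 1196 + 2*(-21 - 4*2/27)/(5 + 2/27) = 1196 + 2*(-21 - 8/27)/(137/27) = 1196 + 2*(27/137)*(-575/27) = 1196 - 1150/137 = 162702/137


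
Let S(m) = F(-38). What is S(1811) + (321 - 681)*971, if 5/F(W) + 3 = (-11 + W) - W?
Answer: -4893845/14 ≈ -3.4956e+5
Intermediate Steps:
F(W) = -5/14 (F(W) = 5/(-3 + ((-11 + W) - W)) = 5/(-3 - 11) = 5/(-14) = 5*(-1/14) = -5/14)
S(m) = -5/14
S(1811) + (321 - 681)*971 = -5/14 + (321 - 681)*971 = -5/14 - 360*971 = -5/14 - 349560 = -4893845/14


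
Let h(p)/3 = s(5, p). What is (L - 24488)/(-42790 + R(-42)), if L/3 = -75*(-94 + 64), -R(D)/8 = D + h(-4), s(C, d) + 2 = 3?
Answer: 8869/21239 ≈ 0.41758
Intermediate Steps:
s(C, d) = 1 (s(C, d) = -2 + 3 = 1)
h(p) = 3 (h(p) = 3*1 = 3)
R(D) = -24 - 8*D (R(D) = -8*(D + 3) = -8*(3 + D) = -24 - 8*D)
L = 6750 (L = 3*(-75*(-94 + 64)) = 3*(-75*(-30)) = 3*2250 = 6750)
(L - 24488)/(-42790 + R(-42)) = (6750 - 24488)/(-42790 + (-24 - 8*(-42))) = -17738/(-42790 + (-24 + 336)) = -17738/(-42790 + 312) = -17738/(-42478) = -17738*(-1/42478) = 8869/21239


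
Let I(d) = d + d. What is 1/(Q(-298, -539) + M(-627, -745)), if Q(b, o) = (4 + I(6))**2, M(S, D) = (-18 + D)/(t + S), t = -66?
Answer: 99/25453 ≈ 0.0038895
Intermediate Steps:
I(d) = 2*d
M(S, D) = (-18 + D)/(-66 + S)
Q(b, o) = 256 (Q(b, o) = (4 + 2*6)**2 = (4 + 12)**2 = 16**2 = 256)
1/(Q(-298, -539) + M(-627, -745)) = 1/(256 + (-18 - 745)/(-66 - 627)) = 1/(256 - 763/(-693)) = 1/(256 - 1/693*(-763)) = 1/(256 + 109/99) = 1/(25453/99) = 99/25453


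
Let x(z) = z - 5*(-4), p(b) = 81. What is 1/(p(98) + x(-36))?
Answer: 1/65 ≈ 0.015385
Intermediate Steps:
x(z) = 20 + z (x(z) = z + 20 = 20 + z)
1/(p(98) + x(-36)) = 1/(81 + (20 - 36)) = 1/(81 - 16) = 1/65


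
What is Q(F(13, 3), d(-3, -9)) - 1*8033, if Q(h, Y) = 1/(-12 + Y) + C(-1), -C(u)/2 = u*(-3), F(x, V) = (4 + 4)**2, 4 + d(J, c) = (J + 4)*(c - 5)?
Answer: -241171/30 ≈ -8039.0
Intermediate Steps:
d(J, c) = -4 + (-5 + c)*(4 + J) (d(J, c) = -4 + (J + 4)*(c - 5) = -4 + (4 + J)*(-5 + c) = -4 + (-5 + c)*(4 + J))
F(x, V) = 64 (F(x, V) = 8**2 = 64)
C(u) = 6*u (C(u) = -2*u*(-3) = -(-6)*u = 6*u)
Q(h, Y) = -6 + 1/(-12 + Y) (Q(h, Y) = 1/(-12 + Y) + 6*(-1) = 1/(-12 + Y) - 6 = -6 + 1/(-12 + Y))
Q(F(13, 3), d(-3, -9)) - 1*8033 = (73 - 6*(-24 - 5*(-3) + 4*(-9) - 3*(-9)))/(-12 + (-24 - 5*(-3) + 4*(-9) - 3*(-9))) - 1*8033 = (73 - 6*(-24 + 15 - 36 + 27))/(-12 + (-24 + 15 - 36 + 27)) - 8033 = (73 - 6*(-18))/(-12 - 18) - 8033 = (73 + 108)/(-30) - 8033 = -1/30*181 - 8033 = -181/30 - 8033 = -241171/30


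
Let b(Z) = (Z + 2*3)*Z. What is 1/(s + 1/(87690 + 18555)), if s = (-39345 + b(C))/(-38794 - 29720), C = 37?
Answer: 1213211655/668540374 ≈ 1.8147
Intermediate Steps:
b(Z) = Z*(6 + Z) (b(Z) = (Z + 6)*Z = (6 + Z)*Z = Z*(6 + Z))
s = 18877/34257 (s = (-39345 + 37*(6 + 37))/(-38794 - 29720) = (-39345 + 37*43)/(-68514) = (-39345 + 1591)*(-1/68514) = -37754*(-1/68514) = 18877/34257 ≈ 0.55104)
1/(s + 1/(87690 + 18555)) = 1/(18877/34257 + 1/(87690 + 18555)) = 1/(18877/34257 + 1/106245) = 1/(668540374/1213211655) = 1213211655/668540374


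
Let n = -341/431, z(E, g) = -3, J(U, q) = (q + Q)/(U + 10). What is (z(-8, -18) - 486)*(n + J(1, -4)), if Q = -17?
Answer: 6260178/4741 ≈ 1320.4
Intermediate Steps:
J(U, q) = (-17 + q)/(10 + U) (J(U, q) = (q - 17)/(U + 10) = (-17 + q)/(10 + U))
n = -341/431 (n = -341*1/431 = -341/431 ≈ -0.79118)
(z(-8, -18) - 486)*(n + J(1, -4)) = (-3 - 486)*(-341/431 + (-17 - 4)/(10 + 1)) = -489*(-341/431 - 21/11) = -489*(-12802/4741) = 6260178/4741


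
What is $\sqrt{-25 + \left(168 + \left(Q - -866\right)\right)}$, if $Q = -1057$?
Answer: $4 i \sqrt{3} \approx 6.9282 i$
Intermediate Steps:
$\sqrt{-25 + \left(168 + \left(Q - -866\right)\right)} = \sqrt{-25 + \left(168 - 191\right)} = \sqrt{-25 - 23} = \sqrt{-48} = 4 i \sqrt{3}$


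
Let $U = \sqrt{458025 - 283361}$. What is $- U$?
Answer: $- 2 \sqrt{43666} \approx -417.93$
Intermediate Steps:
$U = 2 \sqrt{43666}$ ($U = \sqrt{174664} = 2 \sqrt{43666} \approx 417.93$)
$- U = - 2 \sqrt{43666}$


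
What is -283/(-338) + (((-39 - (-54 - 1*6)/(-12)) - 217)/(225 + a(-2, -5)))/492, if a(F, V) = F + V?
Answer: 5044205/6042088 ≈ 0.83484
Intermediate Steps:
-283/(-338) + (((-39 - (-54 - 1*6)/(-12)) - 217)/(225 + a(-2, -5)))/492 = -283/(-338) + (((-39 - (-54 - 1*6)/(-12)) - 217)/(225 + (-2 - 5)))/492 = -283*(-1/338) + (((-39 - (-54 - 6)*(-1)/12) - 217)/(225 - 7))*(1/492) = 283/338 + (((-39 - (-60)*(-1)/12) - 217)/218)*(1/492) = 283/338 + (((-39 - 1*5) - 217)*(1/218))*(1/492) = 283/338 + (((-39 - 5) - 217)*(1/218))*(1/492) = 283/338 + ((-44 - 217)*(1/218))*(1/492) = 283/338 - 261*1/218*(1/492) = 283/338 - 261/218*1/492 = 283/338 - 87/35752 = 5044205/6042088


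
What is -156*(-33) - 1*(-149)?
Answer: 5297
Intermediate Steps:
-156*(-33) - 1*(-149) = 5148 + 149 = 5297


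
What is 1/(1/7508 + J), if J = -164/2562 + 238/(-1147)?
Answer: -11031556956/2993712149 ≈ -3.6849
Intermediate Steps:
J = -398932/1469307 (J = -164*1/2562 + 238*(-1/1147) = -82/1281 - 238/1147 = -398932/1469307 ≈ -0.27151)
1/(1/7508 + J) = 1/(1/7508 - 398932/1469307) = 1/(-2993712149/11031556956) = -11031556956/2993712149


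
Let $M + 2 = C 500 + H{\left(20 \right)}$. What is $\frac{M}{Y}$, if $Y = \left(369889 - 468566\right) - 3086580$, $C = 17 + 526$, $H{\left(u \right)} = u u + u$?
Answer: $- \frac{271918}{3185257} \approx -0.085368$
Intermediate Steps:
$H{\left(u \right)} = u + u^{2}$ ($H{\left(u \right)} = u^{2} + u = u + u^{2}$)
$C = 543$
$Y = -3185257$ ($Y = -98677 - 3086580 = -3185257$)
$M = 271918$ ($M = -2 + \left(543 \cdot 500 + 20 \left(1 + 20\right)\right) = -2 + \left(271500 + 20 \cdot 21\right) = -2 + \left(271500 + 420\right) = -2 + 271920 = 271918$)
$\frac{M}{Y} = \frac{271918}{-3185257} = 271918 \left(- \frac{1}{3185257}\right) = - \frac{271918}{3185257}$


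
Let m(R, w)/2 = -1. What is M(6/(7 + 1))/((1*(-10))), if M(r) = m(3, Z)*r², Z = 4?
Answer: 9/80 ≈ 0.11250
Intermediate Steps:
m(R, w) = -2 (m(R, w) = 2*(-1) = -2)
M(r) = -2*r²
M(6/(7 + 1))/((1*(-10))) = (-2*36/(7 + 1)²)/((1*(-10))) = -2*(6/8)²/(-10) = -2*(6*(⅛))²*(-⅒) = -2*(¾)²*(-⅒) = -2*9/16*(-⅒) = -9/8*(-⅒) = 9/80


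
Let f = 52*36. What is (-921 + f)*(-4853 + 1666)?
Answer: -3030837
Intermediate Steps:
f = 1872
(-921 + f)*(-4853 + 1666) = (-921 + 1872)*(-4853 + 1666) = 951*(-3187) = -3030837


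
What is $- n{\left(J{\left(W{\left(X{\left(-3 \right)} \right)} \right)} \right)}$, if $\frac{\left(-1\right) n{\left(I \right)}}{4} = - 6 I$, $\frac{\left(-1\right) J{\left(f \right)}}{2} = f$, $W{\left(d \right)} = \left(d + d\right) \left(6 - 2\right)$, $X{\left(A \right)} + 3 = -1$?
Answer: $-1536$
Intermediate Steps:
$X{\left(A \right)} = -4$ ($X{\left(A \right)} = -3 - 1 = -4$)
$W{\left(d \right)} = 8 d$ ($W{\left(d \right)} = 2 d 4 = 8 d$)
$J{\left(f \right)} = - 2 f$
$n{\left(I \right)} = 24 I$ ($n{\left(I \right)} = - 4 \left(- 6 I\right) = 24 I$)
$- n{\left(J{\left(W{\left(X{\left(-3 \right)} \right)} \right)} \right)} = - 24 \left(- 2 \cdot 8 \left(-4\right)\right) = - 24 \left(\left(-2\right) \left(-32\right)\right) = - 24 \cdot 64 = \left(-1\right) 1536 = -1536$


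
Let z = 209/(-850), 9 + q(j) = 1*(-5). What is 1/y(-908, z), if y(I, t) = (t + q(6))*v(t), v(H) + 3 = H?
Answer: 722500/33408731 ≈ 0.021626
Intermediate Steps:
v(H) = -3 + H
q(j) = -14 (q(j) = -9 + 1*(-5) = -9 - 5 = -14)
z = -209/850 (z = 209*(-1/850) = -209/850 ≈ -0.24588)
y(I, t) = (-14 + t)*(-3 + t) (y(I, t) = (t - 14)*(-3 + t) = (-14 + t)*(-3 + t))
1/y(-908, z) = 1/((-14 - 209/850)*(-3 - 209/850)) = 1/(-12109/850*(-2759/850)) = 1/(33408731/722500) = 722500/33408731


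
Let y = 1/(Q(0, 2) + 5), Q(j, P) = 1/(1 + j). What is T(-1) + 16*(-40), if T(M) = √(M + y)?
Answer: -640 + I*√30/6 ≈ -640.0 + 0.91287*I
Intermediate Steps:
y = ⅙ (y = 1/(1/(1 + 0) + 5) = 1/(1/1 + 5) = 1/(1 + 5) = 1/6 = ⅙ ≈ 0.16667)
T(M) = √(⅙ + M) (T(M) = √(M + ⅙) = √(⅙ + M))
T(-1) + 16*(-40) = √(6 + 36*(-1))/6 + 16*(-40) = √(6 - 36)/6 - 640 = √(-30)/6 - 640 = (I*√30)/6 - 640 = I*√30/6 - 640 = -640 + I*√30/6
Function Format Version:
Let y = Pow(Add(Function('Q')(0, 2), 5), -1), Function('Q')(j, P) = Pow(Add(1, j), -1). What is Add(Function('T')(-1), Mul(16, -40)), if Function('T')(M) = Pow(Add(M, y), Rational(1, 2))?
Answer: Add(-640, Mul(Rational(1, 6), I, Pow(30, Rational(1, 2)))) ≈ Add(-640.00, Mul(0.91287, I))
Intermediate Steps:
y = Rational(1, 6) (y = Pow(Add(Pow(Add(1, 0), -1), 5), -1) = Pow(Add(Pow(1, -1), 5), -1) = Pow(Add(1, 5), -1) = Pow(6, -1) = Rational(1, 6) ≈ 0.16667)
Function('T')(M) = Pow(Add(Rational(1, 6), M), Rational(1, 2)) (Function('T')(M) = Pow(Add(M, Rational(1, 6)), Rational(1, 2)) = Pow(Add(Rational(1, 6), M), Rational(1, 2)))
Add(Function('T')(-1), Mul(16, -40)) = Add(Mul(Rational(1, 6), Pow(Add(6, Mul(36, -1)), Rational(1, 2))), Mul(16, -40)) = Add(Mul(Rational(1, 6), Pow(Add(6, -36), Rational(1, 2))), -640) = Add(Mul(Rational(1, 6), Pow(-30, Rational(1, 2))), -640) = Add(Mul(Rational(1, 6), Mul(I, Pow(30, Rational(1, 2)))), -640) = Add(Mul(Rational(1, 6), I, Pow(30, Rational(1, 2))), -640) = Add(-640, Mul(Rational(1, 6), I, Pow(30, Rational(1, 2))))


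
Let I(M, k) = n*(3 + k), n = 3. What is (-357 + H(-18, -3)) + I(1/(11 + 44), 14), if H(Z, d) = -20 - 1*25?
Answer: -351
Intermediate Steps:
H(Z, d) = -45 (H(Z, d) = -20 - 25 = -45)
I(M, k) = 9 + 3*k (I(M, k) = 3*(3 + k) = 9 + 3*k)
(-357 + H(-18, -3)) + I(1/(11 + 44), 14) = (-357 - 45) + (9 + 3*14) = -402 + (9 + 42) = -402 + 51 = -351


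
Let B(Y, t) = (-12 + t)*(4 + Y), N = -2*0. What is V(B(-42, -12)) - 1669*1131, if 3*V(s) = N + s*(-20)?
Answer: -1893719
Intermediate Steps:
N = 0
V(s) = -20*s/3 (V(s) = (0 + s*(-20))/3 = (0 - 20*s)/3 = (-20*s)/3 = -20*s/3)
V(B(-42, -12)) - 1669*1131 = -20*(-48 - 12*(-42) + 4*(-12) - 42*(-12))/3 - 1669*1131 = -20*(-48 + 504 - 48 + 504)/3 - 1887639 = -20/3*912 - 1887639 = -6080 - 1887639 = -1893719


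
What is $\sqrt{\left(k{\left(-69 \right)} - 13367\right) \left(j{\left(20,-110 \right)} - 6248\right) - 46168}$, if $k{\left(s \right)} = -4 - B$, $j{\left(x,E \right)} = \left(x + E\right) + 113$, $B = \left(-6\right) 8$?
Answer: $\sqrt{82889507} \approx 9104.4$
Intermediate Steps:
$B = -48$
$j{\left(x,E \right)} = 113 + E + x$ ($j{\left(x,E \right)} = \left(E + x\right) + 113 = 113 + E + x$)
$k{\left(s \right)} = 44$ ($k{\left(s \right)} = -4 - -48 = -4 + 48 = 44$)
$\sqrt{\left(k{\left(-69 \right)} - 13367\right) \left(j{\left(20,-110 \right)} - 6248\right) - 46168} = \sqrt{\left(44 - 13367\right) \left(\left(113 - 110 + 20\right) - 6248\right) - 46168} = \sqrt{- 13323 \left(23 - 6248\right) - 46168} = \sqrt{\left(-13323\right) \left(-6225\right) - 46168} = \sqrt{82935675 - 46168} = \sqrt{82889507}$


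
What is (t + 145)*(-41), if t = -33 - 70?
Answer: -1722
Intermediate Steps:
t = -103
(t + 145)*(-41) = (-103 + 145)*(-41) = 42*(-41) = -1722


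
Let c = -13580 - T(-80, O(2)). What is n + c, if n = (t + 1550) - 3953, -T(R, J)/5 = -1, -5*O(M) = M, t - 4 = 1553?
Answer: -14431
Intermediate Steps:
t = 1557 (t = 4 + 1553 = 1557)
O(M) = -M/5
T(R, J) = 5 (T(R, J) = -5*(-1) = 5)
n = -846 (n = (1557 + 1550) - 3953 = 3107 - 3953 = -846)
c = -13585 (c = -13580 - 1*5 = -13580 - 5 = -13585)
n + c = -846 - 13585 = -14431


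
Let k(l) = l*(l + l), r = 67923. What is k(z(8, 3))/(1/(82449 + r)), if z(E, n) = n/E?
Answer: 338337/8 ≈ 42292.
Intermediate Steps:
k(l) = 2*l² (k(l) = l*(2*l) = 2*l²)
k(z(8, 3))/(1/(82449 + r)) = (2*(3/8)²)/(1/(82449 + 67923)) = (2*(3*(⅛))²)/(1/150372) = (2*(3/8)²)/(1/150372) = (2*(9/64))*150372 = (9/32)*150372 = 338337/8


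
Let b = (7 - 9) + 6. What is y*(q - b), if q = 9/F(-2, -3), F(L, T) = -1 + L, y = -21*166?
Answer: 24402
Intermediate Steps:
b = 4 (b = -2 + 6 = 4)
y = -3486
q = -3 (q = 9/(-1 - 2) = 9/(-3) = 9*(-⅓) = -3)
y*(q - b) = -3486*(-3 - 1*4) = -3486*(-3 - 4) = -3486*(-7) = 24402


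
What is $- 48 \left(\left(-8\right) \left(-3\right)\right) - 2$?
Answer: $-1154$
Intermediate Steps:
$- 48 \left(\left(-8\right) \left(-3\right)\right) - 2 = \left(-48\right) 24 - 2 = -1152 - 2 = -1154$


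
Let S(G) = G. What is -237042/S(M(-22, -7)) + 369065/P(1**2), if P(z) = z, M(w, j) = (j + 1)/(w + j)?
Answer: -776638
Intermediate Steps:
M(w, j) = (1 + j)/(j + w)
-237042/S(M(-22, -7)) + 369065/P(1**2) = -237042*(-7 - 22)/(1 - 7) + 369065/(1**2) = -237042/(-6/(-29)) + 369065/1 = -237042/((-1/29*(-6))) + 369065*1 = -237042/6/29 + 369065 = -237042*29/6 + 369065 = -1145703 + 369065 = -776638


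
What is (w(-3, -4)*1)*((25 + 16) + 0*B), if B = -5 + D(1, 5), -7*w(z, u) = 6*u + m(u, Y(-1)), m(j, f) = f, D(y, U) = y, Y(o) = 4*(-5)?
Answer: 1804/7 ≈ 257.71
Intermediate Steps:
Y(o) = -20
w(z, u) = 20/7 - 6*u/7 (w(z, u) = -(6*u - 20)/7 = -(-20 + 6*u)/7 = 20/7 - 6*u/7)
B = -4 (B = -5 + 1 = -4)
(w(-3, -4)*1)*((25 + 16) + 0*B) = ((20/7 - 6/7*(-4))*1)*((25 + 16) + 0*(-4)) = ((20/7 + 24/7)*1)*(41 + 0) = ((44/7)*1)*41 = (44/7)*41 = 1804/7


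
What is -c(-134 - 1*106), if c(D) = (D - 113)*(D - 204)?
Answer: -156732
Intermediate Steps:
c(D) = (-204 + D)*(-113 + D) (c(D) = (-113 + D)*(-204 + D) = (-204 + D)*(-113 + D))
-c(-134 - 1*106) = -(23052 + (-134 - 1*106)**2 - 317*(-134 - 1*106)) = -(23052 + (-134 - 106)**2 - 317*(-134 - 106)) = -(23052 + (-240)**2 - 317*(-240)) = -(23052 + 57600 + 76080) = -1*156732 = -156732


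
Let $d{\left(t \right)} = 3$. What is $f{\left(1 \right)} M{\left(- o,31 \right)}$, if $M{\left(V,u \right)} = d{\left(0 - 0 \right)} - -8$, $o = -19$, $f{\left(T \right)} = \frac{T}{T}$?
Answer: $11$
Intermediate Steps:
$f{\left(T \right)} = 1$
$M{\left(V,u \right)} = 11$ ($M{\left(V,u \right)} = 3 - -8 = 3 + 8 = 11$)
$f{\left(1 \right)} M{\left(- o,31 \right)} = 1 \cdot 11 = 11$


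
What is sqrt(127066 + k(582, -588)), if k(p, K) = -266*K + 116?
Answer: 3*sqrt(31510) ≈ 532.53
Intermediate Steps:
k(p, K) = 116 - 266*K
sqrt(127066 + k(582, -588)) = sqrt(127066 + (116 - 266*(-588))) = sqrt(127066 + (116 + 156408)) = sqrt(127066 + 156524) = sqrt(283590) = 3*sqrt(31510)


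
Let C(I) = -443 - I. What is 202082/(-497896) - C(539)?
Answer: 244365895/248948 ≈ 981.59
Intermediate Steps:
202082/(-497896) - C(539) = 202082/(-497896) - (-443 - 1*539) = 202082*(-1/497896) - (-443 - 539) = -101041/248948 - 1*(-982) = -101041/248948 + 982 = 244365895/248948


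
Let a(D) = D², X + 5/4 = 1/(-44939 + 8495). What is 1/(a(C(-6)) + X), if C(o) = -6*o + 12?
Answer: 9111/20980355 ≈ 0.00043426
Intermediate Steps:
X = -11389/9111 (X = -5/4 + 1/(-44939 + 8495) = -5/4 + 1/(-36444) = -5/4 - 1/36444 = -11389/9111 ≈ -1.2500)
C(o) = 12 - 6*o
1/(a(C(-6)) + X) = 1/((12 - 6*(-6))² - 11389/9111) = 1/((12 + 36)² - 11389/9111) = 1/(48² - 11389/9111) = 1/(2304 - 11389/9111) = 1/(20980355/9111) = 9111/20980355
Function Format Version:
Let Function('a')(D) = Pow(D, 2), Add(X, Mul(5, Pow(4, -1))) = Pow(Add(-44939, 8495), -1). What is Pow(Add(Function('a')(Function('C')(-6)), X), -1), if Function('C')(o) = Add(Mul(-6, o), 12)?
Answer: Rational(9111, 20980355) ≈ 0.00043426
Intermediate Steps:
X = Rational(-11389, 9111) (X = Add(Rational(-5, 4), Pow(Add(-44939, 8495), -1)) = Add(Rational(-5, 4), Pow(-36444, -1)) = Add(Rational(-5, 4), Rational(-1, 36444)) = Rational(-11389, 9111) ≈ -1.2500)
Function('C')(o) = Add(12, Mul(-6, o))
Pow(Add(Function('a')(Function('C')(-6)), X), -1) = Pow(Add(Pow(Add(12, Mul(-6, -6)), 2), Rational(-11389, 9111)), -1) = Pow(Add(Pow(Add(12, 36), 2), Rational(-11389, 9111)), -1) = Pow(Add(Pow(48, 2), Rational(-11389, 9111)), -1) = Pow(Add(2304, Rational(-11389, 9111)), -1) = Pow(Rational(20980355, 9111), -1) = Rational(9111, 20980355)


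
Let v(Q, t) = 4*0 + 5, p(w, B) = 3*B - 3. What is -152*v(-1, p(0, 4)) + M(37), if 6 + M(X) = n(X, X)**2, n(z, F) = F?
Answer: 603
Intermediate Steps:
p(w, B) = -3 + 3*B
v(Q, t) = 5 (v(Q, t) = 0 + 5 = 5)
M(X) = -6 + X**2
-152*v(-1, p(0, 4)) + M(37) = -152*5 + (-6 + 37**2) = -760 + (-6 + 1369) = -760 + 1363 = 603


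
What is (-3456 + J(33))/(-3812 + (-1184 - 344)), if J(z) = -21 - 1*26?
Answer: 3503/5340 ≈ 0.65599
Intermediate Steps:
J(z) = -47 (J(z) = -21 - 26 = -47)
(-3456 + J(33))/(-3812 + (-1184 - 344)) = (-3456 - 47)/(-3812 + (-1184 - 344)) = -3503/(-3812 - 1528) = -3503/(-5340) = -3503*(-1/5340) = 3503/5340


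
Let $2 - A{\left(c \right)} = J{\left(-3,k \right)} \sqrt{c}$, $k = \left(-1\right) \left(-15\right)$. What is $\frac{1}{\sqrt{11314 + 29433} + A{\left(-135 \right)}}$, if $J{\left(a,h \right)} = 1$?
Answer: $\frac{1}{2 + \sqrt{40747} - 3 i \sqrt{15}} \approx 0.0048895 + 0.00027868 i$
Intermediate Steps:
$k = 15$
$A{\left(c \right)} = 2 - \sqrt{c}$ ($A{\left(c \right)} = 2 - 1 \sqrt{c} = 2 - \sqrt{c}$)
$\frac{1}{\sqrt{11314 + 29433} + A{\left(-135 \right)}} = \frac{1}{\sqrt{11314 + 29433} + \left(2 - \sqrt{-135}\right)} = \frac{1}{\sqrt{40747} + \left(2 - 3 i \sqrt{15}\right)} = \frac{1}{2 + \sqrt{40747} - 3 i \sqrt{15}}$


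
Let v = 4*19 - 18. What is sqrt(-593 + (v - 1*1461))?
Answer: 2*I*sqrt(499) ≈ 44.677*I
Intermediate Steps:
v = 58 (v = 76 - 18 = 58)
sqrt(-593 + (v - 1*1461)) = sqrt(-593 + (58 - 1*1461)) = sqrt(-593 + (58 - 1461)) = sqrt(-593 - 1403) = sqrt(-1996) = 2*I*sqrt(499)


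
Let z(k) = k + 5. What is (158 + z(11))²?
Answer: 30276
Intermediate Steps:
z(k) = 5 + k
(158 + z(11))² = (158 + (5 + 11))² = (158 + 16)² = 174² = 30276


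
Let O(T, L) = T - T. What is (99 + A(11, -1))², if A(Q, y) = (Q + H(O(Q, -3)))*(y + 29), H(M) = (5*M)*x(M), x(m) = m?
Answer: 165649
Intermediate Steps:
O(T, L) = 0
H(M) = 5*M² (H(M) = (5*M)*M = 5*M²)
A(Q, y) = Q*(29 + y) (A(Q, y) = (Q + 5*0²)*(y + 29) = (Q + 5*0)*(29 + y) = (Q + 0)*(29 + y) = Q*(29 + y))
(99 + A(11, -1))² = (99 + 11*(29 - 1))² = (99 + 11*28)² = (99 + 308)² = 407² = 165649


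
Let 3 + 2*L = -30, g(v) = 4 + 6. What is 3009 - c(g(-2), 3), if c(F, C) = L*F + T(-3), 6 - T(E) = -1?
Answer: 3167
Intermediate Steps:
g(v) = 10
T(E) = 7 (T(E) = 6 - 1*(-1) = 6 + 1 = 7)
L = -33/2 (L = -3/2 + (½)*(-30) = -3/2 - 15 = -33/2 ≈ -16.500)
c(F, C) = 7 - 33*F/2 (c(F, C) = -33*F/2 + 7 = 7 - 33*F/2)
3009 - c(g(-2), 3) = 3009 - (7 - 33/2*10) = 3009 - (7 - 165) = 3009 - 1*(-158) = 3009 + 158 = 3167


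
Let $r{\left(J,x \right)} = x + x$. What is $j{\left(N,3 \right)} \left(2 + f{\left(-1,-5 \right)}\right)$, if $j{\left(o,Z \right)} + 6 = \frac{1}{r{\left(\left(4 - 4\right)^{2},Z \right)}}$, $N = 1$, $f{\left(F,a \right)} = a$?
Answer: $\frac{35}{2} \approx 17.5$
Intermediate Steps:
$r{\left(J,x \right)} = 2 x$
$j{\left(o,Z \right)} = -6 + \frac{1}{2 Z}$
$j{\left(N,3 \right)} \left(2 + f{\left(-1,-5 \right)}\right) = \left(-6 + \frac{1}{2 \cdot 3}\right) \left(2 - 5\right) = \left(-6 + \frac{1}{2} \cdot \frac{1}{3}\right) \left(-3\right) = \left(-6 + \frac{1}{6}\right) \left(-3\right) = \left(- \frac{35}{6}\right) \left(-3\right) = \frac{35}{2}$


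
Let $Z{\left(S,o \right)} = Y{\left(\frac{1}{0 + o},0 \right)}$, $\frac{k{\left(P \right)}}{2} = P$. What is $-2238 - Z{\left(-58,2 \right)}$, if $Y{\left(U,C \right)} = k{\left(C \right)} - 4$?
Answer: $-2234$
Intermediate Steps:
$k{\left(P \right)} = 2 P$
$Y{\left(U,C \right)} = -4 + 2 C$ ($Y{\left(U,C \right)} = 2 C - 4 = -4 + 2 C$)
$Z{\left(S,o \right)} = -4$ ($Z{\left(S,o \right)} = -4 + 2 \cdot 0 = -4 + 0 = -4$)
$-2238 - Z{\left(-58,2 \right)} = -2238 - -4 = -2238 + 4 = -2234$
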